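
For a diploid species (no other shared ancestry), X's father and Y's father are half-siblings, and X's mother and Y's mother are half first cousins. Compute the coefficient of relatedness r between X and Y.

Independent pedigree routes through distinct common ancestors add.
X and Y are related in two ways: half first cousins through their fathers (r = 1/16) and half second cousins through their mothers (r = 1/64).
r = 1/16 + 1/64 = 0.078125.

0.078125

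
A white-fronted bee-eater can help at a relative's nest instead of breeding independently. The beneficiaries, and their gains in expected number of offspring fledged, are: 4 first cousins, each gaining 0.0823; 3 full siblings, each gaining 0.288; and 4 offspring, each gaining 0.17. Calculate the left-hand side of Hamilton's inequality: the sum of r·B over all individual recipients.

r to a first cousin = 0.125 (first cousins share one grandparent pair — two paths of length 4: r = 2·(1/2)^4 = 1/8).
r to a full sibling = 0.5 (full sibs share both parents — two paths of length 2: r = 2·(1/2)^2 = 1/2).
r to an offspring = 1/2 (one parent–offspring link: r = (1/2)^1 = 1/2).
Summing one r·B term per recipient: 4·0.125·0.0823 + 3·0.5·0.288 + 4·0.5·0.17 = 0.81315.

0.81315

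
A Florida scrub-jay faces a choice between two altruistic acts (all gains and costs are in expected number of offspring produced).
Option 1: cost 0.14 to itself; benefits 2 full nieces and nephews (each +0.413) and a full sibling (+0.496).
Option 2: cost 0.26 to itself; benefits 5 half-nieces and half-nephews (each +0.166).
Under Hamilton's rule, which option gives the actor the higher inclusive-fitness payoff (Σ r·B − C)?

Option 1

Option 1: r to a full niece or nephew = 0.25.
Option 1: r to a full sibling = 0.5.
Option 1: Σ r·B − C = (2·0.25·0.413 + 1·0.5·0.496) − 0.14 = 0.3145.
Option 2: r to a half-niece or half-nephew = 0.125.
Option 2: Σ r·B − C = (5·0.125·0.166) − 0.26 = -0.15625.
Option 1 has the higher net inclusive-fitness payoff.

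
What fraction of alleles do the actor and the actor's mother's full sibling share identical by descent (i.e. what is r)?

0.25

Each parent–offspring link contributes a factor of 1/2, and independent paths through distinct common ancestors add.
Full aunt/uncle↔niece/nephew: two paths of length 3 through the shared grandparent pair: r = 2·(1/2)^3 = 1/4.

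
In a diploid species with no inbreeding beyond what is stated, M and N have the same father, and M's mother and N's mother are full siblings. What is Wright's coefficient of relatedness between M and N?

Wright's path rule: contributions from independent ancestry routes add.
M and N are related in two ways: half-sibs through their shared father (r = 1/4) and first cousins through their mothers (r = 1/8).
r = 1/4 + 1/8 = 3/8 = 0.375.

0.375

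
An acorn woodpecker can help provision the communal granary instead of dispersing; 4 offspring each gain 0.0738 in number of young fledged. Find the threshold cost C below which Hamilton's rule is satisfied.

r to an offspring = 0.5 (one parent–offspring link: r = (1/2)^1 = 1/2).
Hamilton's rule: n·r·B > C, so the trait is favored while C < n·r·B = 4·0.5·0.0738 = 0.1476.

0.1476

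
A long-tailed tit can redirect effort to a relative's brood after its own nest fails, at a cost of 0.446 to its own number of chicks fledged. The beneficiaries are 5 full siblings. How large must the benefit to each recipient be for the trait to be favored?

r to a full sibling = 0.5 (full sibs share both parents — two paths of length 2: r = 2·(1/2)^2 = 1/2).
Hamilton's rule with n recipients of equal r: n·r·B > C, so B > C/(n·r) = 0.446/(5·0.5) = 0.1784.

0.1784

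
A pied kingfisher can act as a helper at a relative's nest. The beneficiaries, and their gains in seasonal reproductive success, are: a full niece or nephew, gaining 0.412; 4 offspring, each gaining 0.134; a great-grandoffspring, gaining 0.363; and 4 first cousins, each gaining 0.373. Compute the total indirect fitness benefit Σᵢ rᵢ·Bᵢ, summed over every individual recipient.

0.602875

r to a full niece or nephew = 0.25 (full aunt/uncle↔niece/nephew: two paths of length 3 through the shared grandparent pair: r = 2·(1/2)^3 = 1/4).
r to an offspring = 1/2 (one parent–offspring link: r = (1/2)^1 = 1/2).
r to a great-grandoffspring = 0.125 (three parent–offspring links: r = (1/2)^3 = 1/8).
r to a first cousin = 0.125 (first cousins share one grandparent pair — two paths of length 4: r = 2·(1/2)^4 = 1/8).
Summing one r·B term per recipient: 1·0.25·0.412 + 4·0.5·0.134 + 1·0.125·0.363 + 4·0.125·0.373 = 0.602875.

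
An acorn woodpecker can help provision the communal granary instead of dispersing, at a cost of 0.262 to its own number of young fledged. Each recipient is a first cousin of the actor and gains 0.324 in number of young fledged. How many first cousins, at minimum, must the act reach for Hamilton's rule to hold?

7

r to a first cousin = 0.125 (first cousins share one grandparent pair — two paths of length 4: r = 2·(1/2)^4 = 1/8).
Hamilton's rule: n·r·B > C  ⇒  n > C/(r·B) = 0.262/(0.125·0.324) = 6.469.
The smallest integer exceeding 6.469 is 7.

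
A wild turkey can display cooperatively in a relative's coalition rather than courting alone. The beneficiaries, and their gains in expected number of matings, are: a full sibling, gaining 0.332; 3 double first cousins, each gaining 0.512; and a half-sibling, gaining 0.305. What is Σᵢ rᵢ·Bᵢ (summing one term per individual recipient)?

r to a full sibling = 1/2 (full sibs share both parents — two paths of length 2: r = 2·(1/2)^2 = 1/2).
r to a double first cousin = 0.25 (double first cousins share both grandparent pairs — four paths of length 4: r = 4·(1/2)^4 = 1/4).
r to a half-sibling = 1/4 (half-sibs share one parent — one path of length 2: r = (1/2)^2 = 1/4).
Summing one r·B term per recipient: 1·0.5·0.332 + 3·0.25·0.512 + 1·0.25·0.305 = 0.62625.

0.62625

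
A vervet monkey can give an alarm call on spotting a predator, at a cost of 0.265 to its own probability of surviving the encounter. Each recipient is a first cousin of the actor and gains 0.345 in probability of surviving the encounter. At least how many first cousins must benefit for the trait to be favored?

7

r to a first cousin = 0.125 (first cousins share one grandparent pair — two paths of length 4: r = 2·(1/2)^4 = 1/8).
Hamilton's rule: n·r·B > C  ⇒  n > C/(r·B) = 0.265/(0.125·0.345) = 6.145.
The smallest integer exceeding 6.145 is 7.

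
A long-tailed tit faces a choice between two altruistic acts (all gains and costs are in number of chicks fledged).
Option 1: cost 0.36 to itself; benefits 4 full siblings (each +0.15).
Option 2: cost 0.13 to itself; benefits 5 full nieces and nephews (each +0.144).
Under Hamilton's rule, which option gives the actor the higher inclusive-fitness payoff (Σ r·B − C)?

Option 1: r to a full sibling = 0.5.
Option 1: Σ r·B − C = (4·0.5·0.15) − 0.36 = -0.06.
Option 2: r to a full niece or nephew = 0.25.
Option 2: Σ r·B − C = (5·0.25·0.144) − 0.13 = 0.05.
Option 2 has the higher net inclusive-fitness payoff.

Option 2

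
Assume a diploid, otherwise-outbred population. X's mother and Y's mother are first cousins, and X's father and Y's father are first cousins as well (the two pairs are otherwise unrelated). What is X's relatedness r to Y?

0.0625

Wright's path rule: contributions from independent ancestry routes add.
X and Y are related in two ways: second cousins through their mothers (r = 1/32) and second cousins through their fathers (r = 1/32).
r = 1/32 + 1/32 = 0.0625.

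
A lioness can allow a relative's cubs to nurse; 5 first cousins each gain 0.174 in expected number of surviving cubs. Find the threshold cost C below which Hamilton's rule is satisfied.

0.10875

r to a first cousin = 0.125 (first cousins share one grandparent pair — two paths of length 4: r = 2·(1/2)^4 = 1/8).
Hamilton's rule: n·r·B > C, so the trait is favored while C < n·r·B = 5·0.125·0.174 = 0.10875.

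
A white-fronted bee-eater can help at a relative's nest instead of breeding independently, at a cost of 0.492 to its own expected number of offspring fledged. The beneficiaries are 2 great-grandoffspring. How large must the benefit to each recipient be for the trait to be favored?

r to a great-grandoffspring = 0.125 (three parent–offspring links: r = (1/2)^3 = 1/8).
Hamilton's rule with n recipients of equal r: n·r·B > C, so B > C/(n·r) = 0.492/(2·0.125) = 1.968.

1.968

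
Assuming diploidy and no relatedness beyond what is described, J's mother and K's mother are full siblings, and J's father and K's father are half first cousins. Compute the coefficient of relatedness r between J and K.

0.140625

Independent pedigree routes through distinct common ancestors add.
J and K are related in two ways: first cousins through their mothers (r = 1/8) and half second cousins through their fathers (r = 1/64).
r = 1/8 + 1/64 = 0.140625.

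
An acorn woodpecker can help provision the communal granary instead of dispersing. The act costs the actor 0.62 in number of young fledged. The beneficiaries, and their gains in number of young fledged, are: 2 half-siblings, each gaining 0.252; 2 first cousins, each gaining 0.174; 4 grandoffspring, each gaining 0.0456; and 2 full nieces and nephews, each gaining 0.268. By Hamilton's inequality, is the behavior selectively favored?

Hamilton's rule: the trait is favored when the sum of r·B over every recipient exceeds the actor's cost C.
r to a half-sibling = 1/4 (half-sibs share one parent — one path of length 2: r = (1/2)^2 = 1/4).
r to a first cousin = 0.125 (first cousins share one grandparent pair — two paths of length 4: r = 2·(1/2)^4 = 1/8).
r to a grandoffspring = 1/4 (two parent–offspring links: r = (1/2)^2 = 1/4).
r to a full niece or nephew = 0.25 (full aunt/uncle↔niece/nephew: two paths of length 3 through the shared grandparent pair: r = 2·(1/2)^3 = 1/4).
Summing one r·B term per recipient: 2·0.25·0.252 + 2·0.125·0.174 + 4·0.25·0.0456 + 2·0.25·0.268 = 0.3491.
0.3491 < 0.62: the indirect benefit is less than the cost.

No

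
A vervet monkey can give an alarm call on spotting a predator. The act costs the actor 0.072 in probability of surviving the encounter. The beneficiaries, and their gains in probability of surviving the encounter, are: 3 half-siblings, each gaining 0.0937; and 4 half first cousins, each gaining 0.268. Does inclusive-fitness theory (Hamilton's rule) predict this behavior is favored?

Hamilton's rule: the trait is favored when the sum of r·B over every recipient exceeds the actor's cost C.
r to a half-sibling = 0.25 (half-sibs share one parent — one path of length 2: r = (1/2)^2 = 1/4).
r to a half first cousin = 1/16 (half first cousins share one grandparent — one path of length 4: r = (1/2)^4 = 1/16).
Summing one r·B term per recipient: 3·0.25·0.0937 + 4·0.0625·0.268 = 0.137275.
0.137275 > 0.072: the indirect benefit exceeds the cost.

Yes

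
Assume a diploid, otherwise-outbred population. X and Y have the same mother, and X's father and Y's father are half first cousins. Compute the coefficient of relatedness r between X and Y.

With two independent routes of shared ancestry, r is the sum of the two contributions.
X and Y are related in two ways: half-sibs through their shared mother (r = 1/4) and half second cousins through their fathers (r = 1/64).
r = 1/4 + 1/64 = 17/64 = 0.265625.

0.265625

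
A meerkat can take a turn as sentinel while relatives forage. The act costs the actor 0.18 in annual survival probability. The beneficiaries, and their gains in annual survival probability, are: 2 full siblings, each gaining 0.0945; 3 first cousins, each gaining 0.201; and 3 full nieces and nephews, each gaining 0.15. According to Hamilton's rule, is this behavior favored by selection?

Hamilton's rule: the trait is favored when the sum of r·B over every recipient exceeds the actor's cost C.
r to a full sibling = 0.5 (full sibs share both parents — two paths of length 2: r = 2·(1/2)^2 = 1/2).
r to a first cousin = 0.125 (first cousins share one grandparent pair — two paths of length 4: r = 2·(1/2)^4 = 1/8).
r to a full niece or nephew = 1/4 (full aunt/uncle↔niece/nephew: two paths of length 3 through the shared grandparent pair: r = 2·(1/2)^3 = 1/4).
Summing one r·B term per recipient: 2·0.5·0.0945 + 3·0.125·0.201 + 3·0.25·0.15 = 0.282375.
0.282375 > 0.18: the indirect benefit exceeds the cost.

Yes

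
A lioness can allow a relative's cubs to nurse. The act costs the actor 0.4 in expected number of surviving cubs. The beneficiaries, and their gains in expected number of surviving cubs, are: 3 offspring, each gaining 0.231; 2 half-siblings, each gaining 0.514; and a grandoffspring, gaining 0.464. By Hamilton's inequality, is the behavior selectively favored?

Yes

Hamilton's rule: the trait is favored when the sum of r·B over every recipient exceeds the actor's cost C.
r to an offspring = 1/2 (one parent–offspring link: r = (1/2)^1 = 1/2).
r to a half-sibling = 1/4 (half-sibs share one parent — one path of length 2: r = (1/2)^2 = 1/4).
r to a grandoffspring = 0.25 (two parent–offspring links: r = (1/2)^2 = 1/4).
Summing one r·B term per recipient: 3·0.5·0.231 + 2·0.25·0.514 + 1·0.25·0.464 = 0.7195.
0.7195 > 0.4: the indirect benefit exceeds the cost.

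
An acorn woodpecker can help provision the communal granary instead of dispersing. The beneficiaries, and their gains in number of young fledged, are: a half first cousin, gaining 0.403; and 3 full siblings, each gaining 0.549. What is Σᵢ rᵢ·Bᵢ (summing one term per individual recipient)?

r to a half first cousin = 1/16 (half first cousins share one grandparent — one path of length 4: r = (1/2)^4 = 1/16).
r to a full sibling = 1/2 (full sibs share both parents — two paths of length 2: r = 2·(1/2)^2 = 1/2).
Summing one r·B term per recipient: 1·0.0625·0.403 + 3·0.5·0.549 = 0.8486875.

0.8486875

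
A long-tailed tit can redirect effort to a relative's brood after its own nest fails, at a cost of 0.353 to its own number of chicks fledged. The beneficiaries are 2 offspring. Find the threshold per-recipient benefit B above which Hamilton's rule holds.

0.353

r to an offspring = 1/2 (one parent–offspring link: r = (1/2)^1 = 1/2).
Hamilton's rule with n recipients of equal r: n·r·B > C, so B > C/(n·r) = 0.353/(2·0.5) = 0.353.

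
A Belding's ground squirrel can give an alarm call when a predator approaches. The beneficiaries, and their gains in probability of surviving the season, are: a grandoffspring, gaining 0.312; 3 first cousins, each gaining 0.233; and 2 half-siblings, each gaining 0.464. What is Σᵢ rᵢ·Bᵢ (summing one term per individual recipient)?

0.397375

r to a grandoffspring = 1/4 (two parent–offspring links: r = (1/2)^2 = 1/4).
r to a first cousin = 1/8 (first cousins share one grandparent pair — two paths of length 4: r = 2·(1/2)^4 = 1/8).
r to a half-sibling = 0.25 (half-sibs share one parent — one path of length 2: r = (1/2)^2 = 1/4).
Summing one r·B term per recipient: 1·0.25·0.312 + 3·0.125·0.233 + 2·0.25·0.464 = 0.397375.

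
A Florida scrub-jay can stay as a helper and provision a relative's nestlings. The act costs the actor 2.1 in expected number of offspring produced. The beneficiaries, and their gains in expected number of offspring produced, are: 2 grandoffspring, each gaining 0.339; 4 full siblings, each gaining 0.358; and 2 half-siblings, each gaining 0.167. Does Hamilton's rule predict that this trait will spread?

Hamilton's rule: the trait is favored when the sum of r·B over every recipient exceeds the actor's cost C.
r to a grandoffspring = 0.25 (two parent–offspring links: r = (1/2)^2 = 1/4).
r to a full sibling = 0.5 (full sibs share both parents — two paths of length 2: r = 2·(1/2)^2 = 1/2).
r to a half-sibling = 1/4 (half-sibs share one parent — one path of length 2: r = (1/2)^2 = 1/4).
Summing one r·B term per recipient: 2·0.25·0.339 + 4·0.5·0.358 + 2·0.25·0.167 = 0.969.
0.969 < 2.1: the indirect benefit is less than the cost.

No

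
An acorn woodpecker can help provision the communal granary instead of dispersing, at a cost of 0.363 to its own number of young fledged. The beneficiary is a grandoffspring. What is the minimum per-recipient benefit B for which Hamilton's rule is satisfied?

r to a grandoffspring = 1/4 (two parent–offspring links: r = (1/2)^2 = 1/4).
Hamilton's rule with n recipients of equal r: n·r·B > C, so B > C/(n·r) = 0.363/(1·0.25) = 1.452.

1.452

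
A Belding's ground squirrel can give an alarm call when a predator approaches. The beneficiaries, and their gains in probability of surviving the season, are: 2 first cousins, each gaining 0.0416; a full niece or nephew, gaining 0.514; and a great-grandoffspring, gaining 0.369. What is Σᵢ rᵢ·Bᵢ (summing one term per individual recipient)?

0.185025

r to a first cousin = 1/8 (first cousins share one grandparent pair — two paths of length 4: r = 2·(1/2)^4 = 1/8).
r to a full niece or nephew = 1/4 (full aunt/uncle↔niece/nephew: two paths of length 3 through the shared grandparent pair: r = 2·(1/2)^3 = 1/4).
r to a great-grandoffspring = 0.125 (three parent–offspring links: r = (1/2)^3 = 1/8).
Summing one r·B term per recipient: 2·0.125·0.0416 + 1·0.25·0.514 + 1·0.125·0.369 = 0.185025.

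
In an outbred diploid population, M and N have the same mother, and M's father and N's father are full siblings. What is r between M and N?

Wright's path rule: contributions from independent ancestry routes add.
M and N are related in two ways: half-sibs through their shared mother (r = 1/4) and first cousins through their fathers (r = 1/8).
r = 1/4 + 1/8 = 0.375.

0.375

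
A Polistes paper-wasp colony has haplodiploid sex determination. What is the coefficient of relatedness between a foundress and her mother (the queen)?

0.5

One meiotic link between diploid queen and diploid daughter: r = 1/2.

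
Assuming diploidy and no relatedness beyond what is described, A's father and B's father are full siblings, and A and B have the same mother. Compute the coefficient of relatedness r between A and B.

0.375

Independent pedigree routes through distinct common ancestors add.
A and B are related in two ways: first cousins through their fathers (r = 1/8) and half-sibs through their shared mother (r = 1/4).
r = 1/8 + 1/4 = 0.375.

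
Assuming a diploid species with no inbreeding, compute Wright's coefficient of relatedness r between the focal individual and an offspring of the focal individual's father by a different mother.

Each parent–offspring link contributes a factor of 1/2, and independent paths through distinct common ancestors add.
Half-sibs share one parent — one path of length 2: r = (1/2)^2 = 1/4.

0.25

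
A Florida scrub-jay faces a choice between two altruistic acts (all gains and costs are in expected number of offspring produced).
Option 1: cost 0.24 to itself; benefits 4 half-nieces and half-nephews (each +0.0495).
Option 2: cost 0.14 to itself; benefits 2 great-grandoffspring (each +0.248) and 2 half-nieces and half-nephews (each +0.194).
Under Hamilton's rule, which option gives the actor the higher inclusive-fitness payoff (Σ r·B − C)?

Option 1: r to a half-niece or half-nephew = 0.125.
Option 1: Σ r·B − C = (4·0.125·0.0495) − 0.24 = -0.21525.
Option 2: r to a great-grandoffspring = 0.125.
Option 2: r to a half-niece or half-nephew = 0.125.
Option 2: Σ r·B − C = (2·0.125·0.248 + 2·0.125·0.194) − 0.14 = -0.0295.
Option 2 has the higher net inclusive-fitness payoff.

Option 2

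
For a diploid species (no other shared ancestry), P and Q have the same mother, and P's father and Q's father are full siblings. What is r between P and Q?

With two independent routes of shared ancestry, r is the sum of the two contributions.
P and Q are related in two ways: half-sibs through their shared mother (r = 1/4) and first cousins through their fathers (r = 1/8).
r = 1/4 + 1/8 = 3/8 = 0.375.

0.375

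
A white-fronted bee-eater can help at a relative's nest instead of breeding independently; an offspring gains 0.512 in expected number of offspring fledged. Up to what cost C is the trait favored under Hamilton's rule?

r to an offspring = 0.5 (one parent–offspring link: r = (1/2)^1 = 1/2).
Hamilton's rule: n·r·B > C, so the trait is favored while C < n·r·B = 1·0.5·0.512 = 0.256.

0.256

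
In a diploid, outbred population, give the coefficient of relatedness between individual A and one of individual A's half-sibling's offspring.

0.125

Each parent–offspring link contributes a factor of 1/2, and independent paths through distinct common ancestors add.
Half-aunt/uncle↔niece/nephew: one path of length 3: r = (1/2)^3 = 1/8.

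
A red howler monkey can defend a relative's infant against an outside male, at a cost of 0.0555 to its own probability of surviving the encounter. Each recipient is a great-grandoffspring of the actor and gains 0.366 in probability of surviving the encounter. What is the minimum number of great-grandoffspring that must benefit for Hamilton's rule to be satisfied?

2

r to a great-grandoffspring = 0.125 (three parent–offspring links: r = (1/2)^3 = 1/8).
Hamilton's rule: n·r·B > C  ⇒  n > C/(r·B) = 0.0555/(0.125·0.366) = 1.213.
The smallest integer exceeding 1.213 is 2.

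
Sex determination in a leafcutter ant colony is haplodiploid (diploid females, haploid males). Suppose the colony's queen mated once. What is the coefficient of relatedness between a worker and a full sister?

Haplodiploid full sisters inherit their father's entire haploid genome identically (contributing 1/2) and on average half of their mother's contribution (1/2 · 1/2 = 1/4); r = 1/2 + 1/4 = 3/4.

0.75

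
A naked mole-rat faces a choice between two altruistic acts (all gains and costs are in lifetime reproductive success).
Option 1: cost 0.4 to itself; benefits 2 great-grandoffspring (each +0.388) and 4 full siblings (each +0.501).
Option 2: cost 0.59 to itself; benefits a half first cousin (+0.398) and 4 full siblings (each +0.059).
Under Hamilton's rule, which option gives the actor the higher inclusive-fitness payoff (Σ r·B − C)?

Option 1

Option 1: r to a great-grandoffspring = 0.125.
Option 1: r to a full sibling = 0.5.
Option 1: Σ r·B − C = (2·0.125·0.388 + 4·0.5·0.501) − 0.4 = 0.699.
Option 2: r to a half first cousin = 0.0625.
Option 2: r to a full sibling = 0.5.
Option 2: Σ r·B − C = (1·0.0625·0.398 + 4·0.5·0.059) − 0.59 = -0.447125.
Option 1 has the higher net inclusive-fitness payoff.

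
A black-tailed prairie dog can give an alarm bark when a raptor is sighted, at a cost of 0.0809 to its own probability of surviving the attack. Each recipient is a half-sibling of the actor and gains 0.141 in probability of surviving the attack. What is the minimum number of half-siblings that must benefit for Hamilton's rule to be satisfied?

3

r to a half-sibling = 0.25 (half-sibs share one parent — one path of length 2: r = (1/2)^2 = 1/4).
Hamilton's rule: n·r·B > C  ⇒  n > C/(r·B) = 0.0809/(0.25·0.141) = 2.295.
The smallest integer exceeding 2.295 is 3.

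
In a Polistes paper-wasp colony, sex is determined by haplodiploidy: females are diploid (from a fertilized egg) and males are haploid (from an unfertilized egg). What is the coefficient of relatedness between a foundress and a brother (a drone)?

Her haploid brother carries none of their father's genes and a random half of their mother's genome; that half matches the maternal half of her own genome with probability 1/2: r = 1/2 · 1/2 = 1/4.

0.25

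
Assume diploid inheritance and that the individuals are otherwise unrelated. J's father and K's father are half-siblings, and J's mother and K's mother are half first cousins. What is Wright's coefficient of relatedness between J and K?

Wright's path rule: contributions from independent ancestry routes add.
J and K are related in two ways: half first cousins through their fathers (r = 1/16) and half second cousins through their mothers (r = 1/64).
r = 1/16 + 1/64 = 5/64 = 0.078125.

0.078125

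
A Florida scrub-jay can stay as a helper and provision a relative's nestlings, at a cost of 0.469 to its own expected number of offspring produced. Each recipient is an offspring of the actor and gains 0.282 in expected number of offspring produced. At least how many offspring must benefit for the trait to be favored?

4

r to an offspring = 0.5 (one parent–offspring link: r = (1/2)^1 = 1/2).
Hamilton's rule: n·r·B > C  ⇒  n > C/(r·B) = 0.469/(0.5·0.282) = 3.326.
The smallest integer exceeding 3.326 is 4.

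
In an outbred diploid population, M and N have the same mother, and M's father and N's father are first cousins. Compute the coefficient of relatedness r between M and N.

Relatedness sums over independent paths through distinct common ancestors.
M and N are related in two ways: half-sibs through their shared mother (r = 1/4) and second cousins through their fathers (r = 1/32).
r = 1/4 + 1/32 = 9/32 = 0.28125.

0.28125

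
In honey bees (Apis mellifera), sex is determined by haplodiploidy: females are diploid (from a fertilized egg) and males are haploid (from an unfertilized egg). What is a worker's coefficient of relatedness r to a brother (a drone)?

Her haploid brother carries none of their father's genes and a random half of their mother's genome; that half matches the maternal half of her own genome with probability 1/2: r = 1/2 · 1/2 = 1/4.

0.25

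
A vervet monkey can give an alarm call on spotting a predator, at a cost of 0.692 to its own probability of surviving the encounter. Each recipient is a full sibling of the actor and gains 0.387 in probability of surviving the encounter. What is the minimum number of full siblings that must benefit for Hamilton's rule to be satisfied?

4

r to a full sibling = 0.5 (full sibs share both parents — two paths of length 2: r = 2·(1/2)^2 = 1/2).
Hamilton's rule: n·r·B > C  ⇒  n > C/(r·B) = 0.692/(0.5·0.387) = 3.576.
The smallest integer exceeding 3.576 is 4.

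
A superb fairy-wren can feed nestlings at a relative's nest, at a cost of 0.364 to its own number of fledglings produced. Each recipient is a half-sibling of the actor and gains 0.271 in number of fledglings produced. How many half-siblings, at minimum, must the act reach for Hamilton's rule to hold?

r to a half-sibling = 0.25 (half-sibs share one parent — one path of length 2: r = (1/2)^2 = 1/4).
Hamilton's rule: n·r·B > C  ⇒  n > C/(r·B) = 0.364/(0.25·0.271) = 5.373.
The smallest integer exceeding 5.373 is 6.

6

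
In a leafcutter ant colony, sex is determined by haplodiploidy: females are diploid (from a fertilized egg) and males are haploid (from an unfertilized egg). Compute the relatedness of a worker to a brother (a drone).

Her haploid brother carries none of their father's genes and a random half of their mother's genome; that half matches the maternal half of her own genome with probability 1/2: r = 1/2 · 1/2 = 1/4.

0.25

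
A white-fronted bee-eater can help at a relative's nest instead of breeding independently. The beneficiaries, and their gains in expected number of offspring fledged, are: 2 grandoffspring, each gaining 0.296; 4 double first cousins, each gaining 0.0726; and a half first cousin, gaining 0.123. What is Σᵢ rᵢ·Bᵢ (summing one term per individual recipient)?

0.2282875

r to a grandoffspring = 1/4 (two parent–offspring links: r = (1/2)^2 = 1/4).
r to a double first cousin = 1/4 (double first cousins share both grandparent pairs — four paths of length 4: r = 4·(1/2)^4 = 1/4).
r to a half first cousin = 0.0625 (half first cousins share one grandparent — one path of length 4: r = (1/2)^4 = 1/16).
Summing one r·B term per recipient: 2·0.25·0.296 + 4·0.25·0.0726 + 1·0.0625·0.123 = 0.2282875.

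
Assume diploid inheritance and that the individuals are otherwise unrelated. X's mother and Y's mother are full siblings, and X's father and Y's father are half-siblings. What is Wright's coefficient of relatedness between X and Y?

Independent pedigree routes through distinct common ancestors add.
X and Y are related in two ways: first cousins through their mothers (r = 1/8) and half first cousins through their fathers (r = 1/16).
r = 1/8 + 1/16 = 3/16 = 0.1875.

0.1875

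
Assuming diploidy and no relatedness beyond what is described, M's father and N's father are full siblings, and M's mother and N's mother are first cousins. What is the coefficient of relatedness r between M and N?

0.15625

Relatedness sums over independent paths through distinct common ancestors.
M and N are related in two ways: first cousins through their fathers (r = 1/8) and second cousins through their mothers (r = 1/32).
r = 1/8 + 1/32 = 0.15625.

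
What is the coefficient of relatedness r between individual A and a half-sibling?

0.25

Half-sibs share one parent — one path of length 2: r = (1/2)^2 = 1/4.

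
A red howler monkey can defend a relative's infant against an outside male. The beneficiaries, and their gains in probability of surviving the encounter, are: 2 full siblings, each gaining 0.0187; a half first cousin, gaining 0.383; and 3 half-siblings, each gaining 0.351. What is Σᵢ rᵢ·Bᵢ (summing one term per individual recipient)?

r to a full sibling = 1/2 (full sibs share both parents — two paths of length 2: r = 2·(1/2)^2 = 1/2).
r to a half first cousin = 1/16 (half first cousins share one grandparent — one path of length 4: r = (1/2)^4 = 1/16).
r to a half-sibling = 0.25 (half-sibs share one parent — one path of length 2: r = (1/2)^2 = 1/4).
Summing one r·B term per recipient: 2·0.5·0.0187 + 1·0.0625·0.383 + 3·0.25·0.351 = 0.3058875.

0.3058875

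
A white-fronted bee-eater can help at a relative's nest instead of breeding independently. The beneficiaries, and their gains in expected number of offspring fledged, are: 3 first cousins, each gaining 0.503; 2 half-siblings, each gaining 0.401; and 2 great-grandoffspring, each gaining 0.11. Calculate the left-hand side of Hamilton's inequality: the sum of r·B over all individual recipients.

0.416625

r to a first cousin = 1/8 (first cousins share one grandparent pair — two paths of length 4: r = 2·(1/2)^4 = 1/8).
r to a half-sibling = 0.25 (half-sibs share one parent — one path of length 2: r = (1/2)^2 = 1/4).
r to a great-grandoffspring = 1/8 (three parent–offspring links: r = (1/2)^3 = 1/8).
Summing one r·B term per recipient: 3·0.125·0.503 + 2·0.25·0.401 + 2·0.125·0.11 = 0.416625.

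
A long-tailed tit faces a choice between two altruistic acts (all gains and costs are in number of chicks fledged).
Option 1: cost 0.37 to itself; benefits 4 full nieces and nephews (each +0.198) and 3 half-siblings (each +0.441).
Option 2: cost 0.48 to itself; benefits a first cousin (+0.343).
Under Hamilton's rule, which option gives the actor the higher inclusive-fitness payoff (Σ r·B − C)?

Option 1

Option 1: r to a full niece or nephew = 0.25.
Option 1: r to a half-sibling = 0.25.
Option 1: Σ r·B − C = (4·0.25·0.198 + 3·0.25·0.441) − 0.37 = 0.15875.
Option 2: r to a first cousin = 0.125.
Option 2: Σ r·B − C = (1·0.125·0.343) − 0.48 = -0.437125.
Option 1 has the higher net inclusive-fitness payoff.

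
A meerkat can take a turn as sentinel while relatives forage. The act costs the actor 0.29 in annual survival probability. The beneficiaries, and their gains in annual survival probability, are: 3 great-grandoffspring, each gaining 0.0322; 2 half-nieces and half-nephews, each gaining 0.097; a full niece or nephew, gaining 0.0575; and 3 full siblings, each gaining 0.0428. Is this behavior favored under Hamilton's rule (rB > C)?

No

Hamilton's rule: the trait is favored when the sum of r·B over every recipient exceeds the actor's cost C.
r to a great-grandoffspring = 1/8 (three parent–offspring links: r = (1/2)^3 = 1/8).
r to a half-niece or half-nephew = 0.125 (half-aunt/uncle↔niece/nephew: one path of length 3: r = (1/2)^3 = 1/8).
r to a full niece or nephew = 0.25 (full aunt/uncle↔niece/nephew: two paths of length 3 through the shared grandparent pair: r = 2·(1/2)^3 = 1/4).
r to a full sibling = 1/2 (full sibs share both parents — two paths of length 2: r = 2·(1/2)^2 = 1/2).
Summing one r·B term per recipient: 3·0.125·0.0322 + 2·0.125·0.097 + 1·0.25·0.0575 + 3·0.5·0.0428 = 0.1149.
0.1149 < 0.29: the indirect benefit is less than the cost.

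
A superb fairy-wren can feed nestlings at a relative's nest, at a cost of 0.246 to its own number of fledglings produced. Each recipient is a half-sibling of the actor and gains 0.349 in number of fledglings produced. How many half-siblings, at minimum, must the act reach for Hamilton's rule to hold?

r to a half-sibling = 0.25 (half-sibs share one parent — one path of length 2: r = (1/2)^2 = 1/4).
Hamilton's rule: n·r·B > C  ⇒  n > C/(r·B) = 0.246/(0.25·0.349) = 2.819.
The smallest integer exceeding 2.819 is 3.

3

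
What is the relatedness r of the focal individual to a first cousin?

First cousins share one grandparent pair — two paths of length 4: r = 2·(1/2)^4 = 1/8.

0.125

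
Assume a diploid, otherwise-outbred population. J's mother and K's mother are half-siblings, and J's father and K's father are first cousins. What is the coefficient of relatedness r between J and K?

Relatedness sums over independent paths through distinct common ancestors.
J and K are related in two ways: half first cousins through their mothers (r = 1/16) and second cousins through their fathers (r = 1/32).
r = 1/16 + 1/32 = 0.09375.

0.09375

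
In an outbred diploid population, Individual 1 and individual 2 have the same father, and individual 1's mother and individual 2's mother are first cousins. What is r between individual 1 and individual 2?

0.28125

Independent pedigree routes through distinct common ancestors add.
Individual 1 and individual 2 are related in two ways: half-sibs through their shared father (r = 1/4) and second cousins through their mothers (r = 1/32).
r = 1/4 + 1/32 = 9/32 = 0.28125.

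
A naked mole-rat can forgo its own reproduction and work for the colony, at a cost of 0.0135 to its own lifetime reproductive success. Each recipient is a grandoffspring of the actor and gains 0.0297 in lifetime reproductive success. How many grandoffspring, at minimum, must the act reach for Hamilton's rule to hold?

r to a grandoffspring = 1/4 (two parent–offspring links: r = (1/2)^2 = 1/4).
Hamilton's rule: n·r·B > C  ⇒  n > C/(r·B) = 0.0135/(0.25·0.0297) = 1.818.
The smallest integer exceeding 1.818 is 2.

2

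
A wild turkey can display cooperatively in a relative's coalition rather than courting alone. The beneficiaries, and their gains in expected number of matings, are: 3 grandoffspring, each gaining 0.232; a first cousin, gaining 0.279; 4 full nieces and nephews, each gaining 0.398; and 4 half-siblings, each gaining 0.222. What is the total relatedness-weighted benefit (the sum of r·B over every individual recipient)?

0.828875

r to a grandoffspring = 1/4 (two parent–offspring links: r = (1/2)^2 = 1/4).
r to a first cousin = 0.125 (first cousins share one grandparent pair — two paths of length 4: r = 2·(1/2)^4 = 1/8).
r to a full niece or nephew = 1/4 (full aunt/uncle↔niece/nephew: two paths of length 3 through the shared grandparent pair: r = 2·(1/2)^3 = 1/4).
r to a half-sibling = 0.25 (half-sibs share one parent — one path of length 2: r = (1/2)^2 = 1/4).
Summing one r·B term per recipient: 3·0.25·0.232 + 1·0.125·0.279 + 4·0.25·0.398 + 4·0.25·0.222 = 0.828875.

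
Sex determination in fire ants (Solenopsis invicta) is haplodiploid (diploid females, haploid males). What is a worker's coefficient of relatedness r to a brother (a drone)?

Her haploid brother carries none of their father's genes and a random half of their mother's genome; that half matches the maternal half of her own genome with probability 1/2: r = 1/2 · 1/2 = 1/4.

0.25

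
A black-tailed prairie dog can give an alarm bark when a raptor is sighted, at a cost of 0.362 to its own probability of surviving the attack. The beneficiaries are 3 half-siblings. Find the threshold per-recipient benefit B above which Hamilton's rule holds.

0.4827

r to a half-sibling = 1/4 (half-sibs share one parent — one path of length 2: r = (1/2)^2 = 1/4).
Hamilton's rule with n recipients of equal r: n·r·B > C, so B > C/(n·r) = 0.362/(3·0.25) = 0.4827.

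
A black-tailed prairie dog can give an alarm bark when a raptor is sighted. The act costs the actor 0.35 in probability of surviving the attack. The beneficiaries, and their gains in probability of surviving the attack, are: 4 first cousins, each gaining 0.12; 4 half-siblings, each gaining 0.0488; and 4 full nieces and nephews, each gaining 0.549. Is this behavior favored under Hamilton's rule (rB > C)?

Yes

Hamilton's rule: the trait is favored when the sum of r·B over every recipient exceeds the actor's cost C.
r to a first cousin = 1/8 (first cousins share one grandparent pair — two paths of length 4: r = 2·(1/2)^4 = 1/8).
r to a half-sibling = 1/4 (half-sibs share one parent — one path of length 2: r = (1/2)^2 = 1/4).
r to a full niece or nephew = 1/4 (full aunt/uncle↔niece/nephew: two paths of length 3 through the shared grandparent pair: r = 2·(1/2)^3 = 1/4).
Summing one r·B term per recipient: 4·0.125·0.12 + 4·0.25·0.0488 + 4·0.25·0.549 = 0.6578.
0.6578 > 0.35: the indirect benefit exceeds the cost.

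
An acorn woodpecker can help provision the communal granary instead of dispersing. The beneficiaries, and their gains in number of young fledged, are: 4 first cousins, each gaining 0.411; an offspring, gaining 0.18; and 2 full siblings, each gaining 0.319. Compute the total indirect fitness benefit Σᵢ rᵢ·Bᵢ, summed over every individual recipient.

r to a first cousin = 1/8 (first cousins share one grandparent pair — two paths of length 4: r = 2·(1/2)^4 = 1/8).
r to an offspring = 1/2 (one parent–offspring link: r = (1/2)^1 = 1/2).
r to a full sibling = 0.5 (full sibs share both parents — two paths of length 2: r = 2·(1/2)^2 = 1/2).
Summing one r·B term per recipient: 4·0.125·0.411 + 1·0.5·0.18 + 2·0.5·0.319 = 0.6145.

0.6145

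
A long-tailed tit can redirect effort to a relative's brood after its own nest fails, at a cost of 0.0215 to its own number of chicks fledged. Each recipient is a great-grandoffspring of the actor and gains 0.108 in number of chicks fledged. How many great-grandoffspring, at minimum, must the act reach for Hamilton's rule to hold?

2

r to a great-grandoffspring = 0.125 (three parent–offspring links: r = (1/2)^3 = 1/8).
Hamilton's rule: n·r·B > C  ⇒  n > C/(r·B) = 0.0215/(0.125·0.108) = 1.593.
The smallest integer exceeding 1.593 is 2.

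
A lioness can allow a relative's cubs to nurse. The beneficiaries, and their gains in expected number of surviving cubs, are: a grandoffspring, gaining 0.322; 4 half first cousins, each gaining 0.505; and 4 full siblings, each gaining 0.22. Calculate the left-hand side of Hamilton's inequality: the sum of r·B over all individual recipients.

0.64675

r to a grandoffspring = 0.25 (two parent–offspring links: r = (1/2)^2 = 1/4).
r to a half first cousin = 0.0625 (half first cousins share one grandparent — one path of length 4: r = (1/2)^4 = 1/16).
r to a full sibling = 0.5 (full sibs share both parents — two paths of length 2: r = 2·(1/2)^2 = 1/2).
Summing one r·B term per recipient: 1·0.25·0.322 + 4·0.0625·0.505 + 4·0.5·0.22 = 0.64675.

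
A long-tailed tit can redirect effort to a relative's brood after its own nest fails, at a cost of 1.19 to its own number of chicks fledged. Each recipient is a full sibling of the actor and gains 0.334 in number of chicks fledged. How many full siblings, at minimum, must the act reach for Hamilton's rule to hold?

r to a full sibling = 0.5 (full sibs share both parents — two paths of length 2: r = 2·(1/2)^2 = 1/2).
Hamilton's rule: n·r·B > C  ⇒  n > C/(r·B) = 1.19/(0.5·0.334) = 7.126.
The smallest integer exceeding 7.126 is 8.

8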